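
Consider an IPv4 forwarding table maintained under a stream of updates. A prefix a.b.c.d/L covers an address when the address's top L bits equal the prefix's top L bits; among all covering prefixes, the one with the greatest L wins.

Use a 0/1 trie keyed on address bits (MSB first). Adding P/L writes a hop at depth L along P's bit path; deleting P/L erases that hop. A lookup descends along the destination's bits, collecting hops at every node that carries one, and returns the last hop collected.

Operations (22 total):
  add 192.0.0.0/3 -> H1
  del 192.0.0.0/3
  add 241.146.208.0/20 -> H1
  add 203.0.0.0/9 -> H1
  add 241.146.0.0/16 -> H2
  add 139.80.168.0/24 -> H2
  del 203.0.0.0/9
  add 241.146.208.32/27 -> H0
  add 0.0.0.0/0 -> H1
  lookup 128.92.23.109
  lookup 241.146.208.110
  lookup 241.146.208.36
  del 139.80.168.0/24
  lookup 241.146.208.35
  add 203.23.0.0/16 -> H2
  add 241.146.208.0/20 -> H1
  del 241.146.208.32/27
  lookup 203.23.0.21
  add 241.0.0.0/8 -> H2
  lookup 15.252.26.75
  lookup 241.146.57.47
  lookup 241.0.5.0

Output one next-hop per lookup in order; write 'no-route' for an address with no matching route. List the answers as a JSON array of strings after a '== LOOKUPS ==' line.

Trace:
  add 192.0.0.0/3 -> H1 at depth 3
  - 192.0.0.0/3 clear@3
  add 241.146.208.0/20 -> H1 at depth 20
  add 203.0.0.0/9 -> H1 at depth 9
  add 241.146.0.0/16 -> H2 at depth 16
  add 139.80.168.0/24 -> H2 at depth 24
  - 203.0.0.0/9 clear@9
  add 241.146.208.32/27 -> H0 at depth 27
  add 0.0.0.0/0 -> H1 at depth 0
  Q 128.92.23.109: descend 1000 ; hops seen [H1] ; pick H1
  Q 241.146.208.110: descend 1111000110010010110100000 ; hops seen [H1,H2,H1] ; pick H1
  Q 241.146.208.36: descend 111100011001001011010000001 ; hops seen [H1,H2,H1,H0] ; pick H0
  - 139.80.168.0/24 clear@24
  Q 241.146.208.35: descend 111100011001001011010000001 ; hops seen [H1,H2,H1,H0] ; pick H0
  add 203.23.0.0/16 -> H2 at depth 16
  add 241.146.208.0/20 -> H1 at depth 20
  - 241.146.208.32/27 clear@27
  Q 203.23.0.21: descend 1100101100010111 ; hops seen [H1,H2] ; pick H2
  add 241.0.0.0/8 -> H2 at depth 8
  Q 15.252.26.75: descend ε ; hops seen [H1] ; pick H1
  Q 241.146.57.47: descend 1111000110010010 ; hops seen [H1,H2,H2] ; pick H2
  Q 241.0.5.0: descend 11110001 ; hops seen [H1,H2] ; pick H2

== LOOKUPS ==
["H1","H1","H0","H0","H2","H1","H2","H2"]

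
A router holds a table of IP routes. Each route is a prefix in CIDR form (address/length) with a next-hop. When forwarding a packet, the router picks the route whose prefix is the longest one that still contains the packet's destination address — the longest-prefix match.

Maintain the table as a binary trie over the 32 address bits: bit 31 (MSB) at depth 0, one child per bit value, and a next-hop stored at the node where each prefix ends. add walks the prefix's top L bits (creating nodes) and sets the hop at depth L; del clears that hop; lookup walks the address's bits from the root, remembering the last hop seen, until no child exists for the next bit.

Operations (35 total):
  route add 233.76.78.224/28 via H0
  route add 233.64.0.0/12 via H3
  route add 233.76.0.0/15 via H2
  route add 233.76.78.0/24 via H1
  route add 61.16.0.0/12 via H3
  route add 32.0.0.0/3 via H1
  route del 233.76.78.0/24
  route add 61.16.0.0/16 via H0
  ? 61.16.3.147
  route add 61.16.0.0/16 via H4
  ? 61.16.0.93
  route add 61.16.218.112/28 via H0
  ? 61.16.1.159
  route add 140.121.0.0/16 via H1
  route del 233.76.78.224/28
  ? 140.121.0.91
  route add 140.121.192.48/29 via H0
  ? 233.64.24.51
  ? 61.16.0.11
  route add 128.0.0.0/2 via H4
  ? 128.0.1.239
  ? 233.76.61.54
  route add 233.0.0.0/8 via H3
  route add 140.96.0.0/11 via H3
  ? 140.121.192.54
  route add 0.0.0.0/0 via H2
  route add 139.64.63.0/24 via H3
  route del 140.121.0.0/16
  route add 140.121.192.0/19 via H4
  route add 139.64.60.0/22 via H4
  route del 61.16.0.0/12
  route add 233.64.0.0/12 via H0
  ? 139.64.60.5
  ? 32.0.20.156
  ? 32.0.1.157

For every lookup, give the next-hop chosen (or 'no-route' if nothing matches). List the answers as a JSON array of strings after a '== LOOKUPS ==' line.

Process each operation:
  + 233.76.78.224/28 (H0) depth=28
  + 233.64.0.0/12 (H3) depth=12
  + 233.76.0.0/15 (H2) depth=15
  + 233.76.78.0/24 (H1) depth=24
  + 61.16.0.0/12 (H3) depth=12
  + 32.0.0.0/3 (H1) depth=3
  del 233.76.78.0/24 (clear depth 24)
  + 61.16.0.0/16 (H0) depth=16
  ? 61.16.3.147  path d0:-→d1:-→d2:-→d3:H1→d4:-→d5:-→d6:-→d7:-→d8:-→d9:-→d10:-→d11:-→d12:H3→d13:-→d14:-→d15:-→d16:H0  best=H0
  + 61.16.0.0/16 (H4) depth=16
  ? 61.16.0.93  path d0:-→d1:-→d2:-→d3:H1→d4:-→d5:-→d6:-→d7:-→d8:-→d9:-→d10:-→d11:-→d12:H3→d13:-→d14:-→d15:-→d16:H4  best=H4
  + 61.16.218.112/28 (H0) depth=28
  ? 61.16.1.159  path d0:-→d1:-→d2:-→d3:H1→d4:-→d5:-→d6:-→d7:-→d8:-→d9:-→d10:-→d11:-→d12:H3→d13:-→d14:-→d15:-→d16:H4  best=H4
  + 140.121.0.0/16 (H1) depth=16
  del 233.76.78.224/28 (clear depth 28)
  ? 140.121.0.91  path d0:-→d1:-→d2:-→d3:-→d4:-→d5:-→d6:-→d7:-→d8:-→d9:-→d10:-→d11:-→d12:-→d13:-→d14:-→d15:-→d16:H1  best=H1
  + 140.121.192.48/29 (H0) depth=29
  ? 233.64.24.51  path d0:-→d1:-→d2:-→d3:-→d4:-→d5:-→d6:-→d7:-→d8:-→d9:-→d10:-→d11:-→d12:H3  best=H3
  ? 61.16.0.11  path d0:-→d1:-→d2:-→d3:H1→d4:-→d5:-→d6:-→d7:-→d8:-→d9:-→d10:-→d11:-→d12:H3→d13:-→d14:-→d15:-→d16:H4  best=H4
  + 128.0.0.0/2 (H4) depth=2
  ? 128.0.1.239  path d0:-→d1:-→d2:H4→d3:-→d4:-  best=H4
  ? 233.76.61.54  path d0:-→d1:-→d2:-→d3:-→d4:-→d5:-→d6:-→d7:-→d8:-→d9:-→d10:-→d11:-→d12:H3→d13:-→d14:-→d15:H2→d16:-→d17:-  best=H2
  + 233.0.0.0/8 (H3) depth=8
  + 140.96.0.0/11 (H3) depth=11
  ? 140.121.192.54  path d0:-→d1:-→d2:H4→d3:-→d4:-→d5:-→d6:-→d7:-→d8:-→d9:-→d10:-→d11:H3→d12:-→d13:-→d14:-→d15:-→d16:H1→d17:-→d18:-→d19:-→d20:-→d21:-→d22:-→d23:-→d24:-→d25:-→d26:-→d27:-→d28:-→d29:H0  best=H0
  + 0.0.0.0/0 (H2) depth=0
  + 139.64.63.0/24 (H3) depth=24
  del 140.121.0.0/16 (clear depth 16)
  + 140.121.192.0/19 (H4) depth=19
  + 139.64.60.0/22 (H4) depth=22
  del 61.16.0.0/12 (clear depth 12)
  + 233.64.0.0/12 (H0) depth=12
  ? 139.64.60.5  path d0:H2→d1:-→d2:H4→d3:-→d4:-→d5:-→d6:-→d7:-→d8:-→d9:-→d10:-→d11:-→d12:-→d13:-→d14:-→d15:-→d16:-→d17:-→d18:-→d19:-→d20:-→d21:-→d22:H4  best=H4
  ? 32.0.20.156  path d0:H2→d1:-→d2:-→d3:H1  best=H1
  ? 32.0.1.157  path d0:H2→d1:-→d2:-→d3:H1  best=H1

== LOOKUPS ==
["H0","H4","H4","H1","H3","H4","H4","H2","H0","H4","H1","H1"]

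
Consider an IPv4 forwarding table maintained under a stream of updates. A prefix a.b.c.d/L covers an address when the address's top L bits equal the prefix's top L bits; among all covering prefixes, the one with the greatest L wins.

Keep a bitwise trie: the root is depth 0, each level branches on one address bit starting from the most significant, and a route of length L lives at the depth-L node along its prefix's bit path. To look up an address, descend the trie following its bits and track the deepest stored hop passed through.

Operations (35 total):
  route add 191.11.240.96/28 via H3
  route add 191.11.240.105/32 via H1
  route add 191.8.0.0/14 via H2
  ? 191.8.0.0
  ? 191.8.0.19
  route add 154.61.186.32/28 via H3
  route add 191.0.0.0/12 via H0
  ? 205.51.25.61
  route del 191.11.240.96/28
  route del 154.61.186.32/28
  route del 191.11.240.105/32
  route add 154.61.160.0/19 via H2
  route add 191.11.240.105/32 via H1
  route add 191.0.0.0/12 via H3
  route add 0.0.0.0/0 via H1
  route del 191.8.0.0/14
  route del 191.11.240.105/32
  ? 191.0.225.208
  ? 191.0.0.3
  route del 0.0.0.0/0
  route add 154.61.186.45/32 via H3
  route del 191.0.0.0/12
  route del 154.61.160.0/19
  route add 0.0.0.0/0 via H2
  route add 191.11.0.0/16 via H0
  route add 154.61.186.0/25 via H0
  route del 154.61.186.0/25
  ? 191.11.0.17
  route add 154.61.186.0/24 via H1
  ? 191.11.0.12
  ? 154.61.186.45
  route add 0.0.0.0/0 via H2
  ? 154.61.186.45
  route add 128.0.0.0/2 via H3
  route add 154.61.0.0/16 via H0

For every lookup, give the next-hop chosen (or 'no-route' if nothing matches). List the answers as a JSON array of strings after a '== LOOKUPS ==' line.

Apply in order:
  add 191.11.240.96/28 -> H3 at depth 28
  add 191.11.240.105/32 -> H1 at depth 32
  add 191.8.0.0/14 -> H2 at depth 14
  ? 191.8.0.0  path d0:-→d1:-→d2:-→d3:-→d4:-→d5:-→d6:-→d7:-→d8:-→d9:-→d10:-→d11:-→d12:-→d13:-→d14:H2  best=H2
  ? 191.8.0.19  path d0:-→d1:-→d2:-→d3:-→d4:-→d5:-→d6:-→d7:-→d8:-→d9:-→d10:-→d11:-→d12:-→d13:-→d14:H2  best=H2
  add 154.61.186.32/28 -> H3 at depth 28
  add 191.0.0.0/12 -> H0 at depth 12
  ? 205.51.25.61  path d0:-→d1:-  best=no-route
  del 191.11.240.96/28 (clear depth 28)
  del 154.61.186.32/28 (clear depth 28)
  del 191.11.240.105/32 (clear depth 32)
  add 154.61.160.0/19 -> H2 at depth 19
  add 191.11.240.105/32 -> H1 at depth 32
  add 191.0.0.0/12 -> H3 at depth 12
  add 0.0.0.0/0 -> H1 at depth 0
  del 191.8.0.0/14 (clear depth 14)
  del 191.11.240.105/32 (clear depth 32)
  ? 191.0.225.208  path d0:H1→d1:-→d2:-→d3:-→d4:-→d5:-→d6:-→d7:-→d8:-→d9:-→d10:-→d11:-→d12:H3  best=H3
  ? 191.0.0.3  path d0:H1→d1:-→d2:-→d3:-→d4:-→d5:-→d6:-→d7:-→d8:-→d9:-→d10:-→d11:-→d12:H3  best=H3
  del 0.0.0.0/0 (clear depth 0)
  add 154.61.186.45/32 -> H3 at depth 32
  del 191.0.0.0/12 (clear depth 12)
  del 154.61.160.0/19 (clear depth 19)
  add 0.0.0.0/0 -> H2 at depth 0
  add 191.11.0.0/16 -> H0 at depth 16
  add 154.61.186.0/25 -> H0 at depth 25
  del 154.61.186.0/25 (clear depth 25)
  ? 191.11.0.17  path d0:H2→d1:-→d2:-→d3:-→d4:-→d5:-→d6:-→d7:-→d8:-→d9:-→d10:-→d11:-→d12:-→d13:-→d14:-→d15:-→d16:H0  best=H0
  add 154.61.186.0/24 -> H1 at depth 24
  ? 191.11.0.12  path d0:H2→d1:-→d2:-→d3:-→d4:-→d5:-→d6:-→d7:-→d8:-→d9:-→d10:-→d11:-→d12:-→d13:-→d14:-→d15:-→d16:H0  best=H0
  ? 154.61.186.45  path d0:H2→d1:-→d2:-→d3:-→d4:-→d5:-→d6:-→d7:-→d8:-→d9:-→d10:-→d11:-→d12:-→d13:-→d14:-→d15:-→d16:-→d17:-→d18:-→d19:-→d20:-→d21:-→d22:-→d23:-→d24:H1→d25:-→d26:-→d27:-→d28:-→d29:-→d30:-→d31:-→d32:H3  best=H3
  add 0.0.0.0/0 -> H2 at depth 0
  ? 154.61.186.45  path d0:H2→d1:-→d2:-→d3:-→d4:-→d5:-→d6:-→d7:-→d8:-→d9:-→d10:-→d11:-→d12:-→d13:-→d14:-→d15:-→d16:-→d17:-→d18:-→d19:-→d20:-→d21:-→d22:-→d23:-→d24:H1→d25:-→d26:-→d27:-→d28:-→d29:-→d30:-→d31:-→d32:H3  best=H3
  add 128.0.0.0/2 -> H3 at depth 2
  add 154.61.0.0/16 -> H0 at depth 16

== LOOKUPS ==
["H2","H2","no-route","H3","H3","H0","H0","H3","H3"]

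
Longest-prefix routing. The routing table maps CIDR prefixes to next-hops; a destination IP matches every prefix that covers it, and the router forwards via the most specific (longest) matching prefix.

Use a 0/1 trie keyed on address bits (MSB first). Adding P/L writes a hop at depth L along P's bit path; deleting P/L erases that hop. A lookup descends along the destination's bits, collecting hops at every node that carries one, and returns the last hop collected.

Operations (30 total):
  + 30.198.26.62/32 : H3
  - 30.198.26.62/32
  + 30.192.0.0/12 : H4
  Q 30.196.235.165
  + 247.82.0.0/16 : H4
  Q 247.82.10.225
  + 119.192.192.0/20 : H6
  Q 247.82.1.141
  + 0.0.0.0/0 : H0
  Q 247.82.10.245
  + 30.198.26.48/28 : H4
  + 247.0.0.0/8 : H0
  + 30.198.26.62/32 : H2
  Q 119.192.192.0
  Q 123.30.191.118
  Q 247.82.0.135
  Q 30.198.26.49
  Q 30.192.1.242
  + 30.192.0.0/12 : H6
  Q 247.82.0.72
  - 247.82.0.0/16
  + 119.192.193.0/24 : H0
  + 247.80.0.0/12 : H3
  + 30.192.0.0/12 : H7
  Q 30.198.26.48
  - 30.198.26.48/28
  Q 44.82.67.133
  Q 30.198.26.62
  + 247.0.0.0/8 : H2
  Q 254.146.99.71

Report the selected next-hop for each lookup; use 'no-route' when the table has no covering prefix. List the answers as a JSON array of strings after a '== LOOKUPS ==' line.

Trace:
  add 30.198.26.62/32 -> H3 at depth 32
  - 30.198.26.62/32 clear@32
  add 30.192.0.0/12 -> H4 at depth 12
  lookup 30.196.235.165: bits 00011110110001 walk d0:-→d1:-→d2:-→d3:-→d4:-→d5:-→d6:-→d7:-→d8:-→d9:-→d10:-→d11:-→d12:H4→d13:-→d14:- -> H4
  add 247.82.0.0/16 -> H4 at depth 16
  lookup 247.82.10.225: bits 1111011101010010 walk d0:-→d1:-→d2:-→d3:-→d4:-→d5:-→d6:-→d7:-→d8:-→d9:-→d10:-→d11:-→d12:-→d13:-→d14:-→d15:-→d16:H4 -> H4
  add 119.192.192.0/20 -> H6 at depth 20
  lookup 247.82.1.141: bits 1111011101010010 walk d0:-→d1:-→d2:-→d3:-→d4:-→d5:-→d6:-→d7:-→d8:-→d9:-→d10:-→d11:-→d12:-→d13:-→d14:-→d15:-→d16:H4 -> H4
  add 0.0.0.0/0 -> H0 at depth 0
  lookup 247.82.10.245: bits 1111011101010010 walk d0:H0→d1:-→d2:-→d3:-→d4:-→d5:-→d6:-→d7:-→d8:-→d9:-→d10:-→d11:-→d12:-→d13:-→d14:-→d15:-→d16:H4 -> H4
  add 30.198.26.48/28 -> H4 at depth 28
  add 247.0.0.0/8 -> H0 at depth 8
  add 30.198.26.62/32 -> H2 at depth 32
  lookup 119.192.192.0: bits 01110111110000001100 walk d0:H0→d1:-→d2:-→d3:-→d4:-→d5:-→d6:-→d7:-→d8:-→d9:-→d10:-→d11:-→d12:-→d13:-→d14:-→d15:-→d16:-→d17:-→d18:-→d19:-→d20:H6 -> H6
  lookup 123.30.191.118: bits 0111 walk d0:H0→d1:-→d2:-→d3:-→d4:- -> H0
  lookup 247.82.0.135: bits 1111011101010010 walk d0:H0→d1:-→d2:-→d3:-→d4:-→d5:-→d6:-→d7:-→d8:H0→d9:-→d10:-→d11:-→d12:-→d13:-→d14:-→d15:-→d16:H4 -> H4
  lookup 30.198.26.49: bits 0001111011000110000110100011 walk d0:H0→d1:-→d2:-→d3:-→d4:-→d5:-→d6:-→d7:-→d8:-→d9:-→d10:-→d11:-→d12:H4→d13:-→d14:-→d15:-→d16:-→d17:-→d18:-→d19:-→d20:-→d21:-→d22:-→d23:-→d24:-→d25:-→d26:-→d27:-→d28:H4 -> H4
  lookup 30.192.1.242: bits 0001111011000 walk d0:H0→d1:-→d2:-→d3:-→d4:-→d5:-→d6:-→d7:-→d8:-→d9:-→d10:-→d11:-→d12:H4→d13:- -> H4
  add 30.192.0.0/12 -> H6 at depth 12
  lookup 247.82.0.72: bits 1111011101010010 walk d0:H0→d1:-→d2:-→d3:-→d4:-→d5:-→d6:-→d7:-→d8:H0→d9:-→d10:-→d11:-→d12:-→d13:-→d14:-→d15:-→d16:H4 -> H4
  - 247.82.0.0/16 clear@16
  add 119.192.193.0/24 -> H0 at depth 24
  add 247.80.0.0/12 -> H3 at depth 12
  add 30.192.0.0/12 -> H7 at depth 12
  lookup 30.198.26.48: bits 0001111011000110000110100011 walk d0:H0→d1:-→d2:-→d3:-→d4:-→d5:-→d6:-→d7:-→d8:-→d9:-→d10:-→d11:-→d12:H7→d13:-→d14:-→d15:-→d16:-→d17:-→d18:-→d19:-→d20:-→d21:-→d22:-→d23:-→d24:-→d25:-→d26:-→d27:-→d28:H4 -> H4
  - 30.198.26.48/28 clear@28
  lookup 44.82.67.133: bits 00 walk d0:H0→d1:-→d2:- -> H0
  lookup 30.198.26.62: bits 00011110110001100001101000111110 walk d0:H0→d1:-→d2:-→d3:-→d4:-→d5:-→d6:-→d7:-→d8:-→d9:-→d10:-→d11:-→d12:H7→d13:-→d14:-→d15:-→d16:-→d17:-→d18:-→d19:-→d20:-→d21:-→d22:-→d23:-→d24:-→d25:-→d26:-→d27:-→d28:-→d29:-→d30:-→d31:-→d32:H2 -> H2
  add 247.0.0.0/8 -> H2 at depth 8
  lookup 254.146.99.71: bits 1111 walk d0:H0→d1:-→d2:-→d3:-→d4:- -> H0

== LOOKUPS ==
["H4","H4","H4","H4","H6","H0","H4","H4","H4","H4","H4","H0","H2","H0"]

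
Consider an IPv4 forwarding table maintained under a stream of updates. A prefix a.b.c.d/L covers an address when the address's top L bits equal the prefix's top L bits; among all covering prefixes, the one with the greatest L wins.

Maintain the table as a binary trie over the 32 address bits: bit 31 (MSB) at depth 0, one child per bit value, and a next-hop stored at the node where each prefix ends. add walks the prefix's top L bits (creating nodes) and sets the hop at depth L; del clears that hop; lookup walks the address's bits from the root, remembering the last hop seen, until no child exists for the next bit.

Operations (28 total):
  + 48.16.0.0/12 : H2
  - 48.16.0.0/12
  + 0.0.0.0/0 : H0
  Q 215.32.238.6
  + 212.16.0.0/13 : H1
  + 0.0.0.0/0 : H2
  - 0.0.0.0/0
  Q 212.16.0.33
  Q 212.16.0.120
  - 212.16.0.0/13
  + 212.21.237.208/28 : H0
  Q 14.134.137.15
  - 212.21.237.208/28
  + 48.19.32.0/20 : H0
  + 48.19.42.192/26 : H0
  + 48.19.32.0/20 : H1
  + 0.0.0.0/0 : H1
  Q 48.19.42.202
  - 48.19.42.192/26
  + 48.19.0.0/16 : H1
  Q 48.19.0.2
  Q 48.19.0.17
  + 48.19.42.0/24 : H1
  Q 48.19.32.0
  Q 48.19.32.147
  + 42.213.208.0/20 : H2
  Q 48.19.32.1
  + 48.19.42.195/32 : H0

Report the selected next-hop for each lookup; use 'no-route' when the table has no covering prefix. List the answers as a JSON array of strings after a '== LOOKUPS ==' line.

Trace:
  + 48.16.0.0/12 (H2) depth=12
  - 48.16.0.0/12 clear@12
  + 0.0.0.0/0 (H0) depth=0
  ? 215.32.238.6  path d0:H0  best=H0
  + 212.16.0.0/13 (H1) depth=13
  + 0.0.0.0/0 (H2) depth=0
  - 0.0.0.0/0 clear@0
  ? 212.16.0.33  path d0:-→d1:-→d2:-→d3:-→d4:-→d5:-→d6:-→d7:-→d8:-→d9:-→d10:-→d11:-→d12:-→d13:H1  best=H1
  ? 212.16.0.120  path d0:-→d1:-→d2:-→d3:-→d4:-→d5:-→d6:-→d7:-→d8:-→d9:-→d10:-→d11:-→d12:-→d13:H1  best=H1
  - 212.16.0.0/13 clear@13
  + 212.21.237.208/28 (H0) depth=28
  ? 14.134.137.15  path d0:-→d1:-→d2:-  best=no-route
  - 212.21.237.208/28 clear@28
  + 48.19.32.0/20 (H0) depth=20
  + 48.19.42.192/26 (H0) depth=26
  + 48.19.32.0/20 (H1) depth=20
  + 0.0.0.0/0 (H1) depth=0
  ? 48.19.42.202  path d0:H1→d1:-→d2:-→d3:-→d4:-→d5:-→d6:-→d7:-→d8:-→d9:-→d10:-→d11:-→d12:-→d13:-→d14:-→d15:-→d16:-→d17:-→d18:-→d19:-→d20:H1→d21:-→d22:-→d23:-→d24:-→d25:-→d26:H0  best=H0
  - 48.19.42.192/26 clear@26
  + 48.19.0.0/16 (H1) depth=16
  ? 48.19.0.2  path d0:H1→d1:-→d2:-→d3:-→d4:-→d5:-→d6:-→d7:-→d8:-→d9:-→d10:-→d11:-→d12:-→d13:-→d14:-→d15:-→d16:H1→d17:-→d18:-  best=H1
  ? 48.19.0.17  path d0:H1→d1:-→d2:-→d3:-→d4:-→d5:-→d6:-→d7:-→d8:-→d9:-→d10:-→d11:-→d12:-→d13:-→d14:-→d15:-→d16:H1→d17:-→d18:-  best=H1
  + 48.19.42.0/24 (H1) depth=24
  ? 48.19.32.0  path d0:H1→d1:-→d2:-→d3:-→d4:-→d5:-→d6:-→d7:-→d8:-→d9:-→d10:-→d11:-→d12:-→d13:-→d14:-→d15:-→d16:H1→d17:-→d18:-→d19:-→d20:H1  best=H1
  ? 48.19.32.147  path d0:H1→d1:-→d2:-→d3:-→d4:-→d5:-→d6:-→d7:-→d8:-→d9:-→d10:-→d11:-→d12:-→d13:-→d14:-→d15:-→d16:H1→d17:-→d18:-→d19:-→d20:H1  best=H1
  + 42.213.208.0/20 (H2) depth=20
  ? 48.19.32.1  path d0:H1→d1:-→d2:-→d3:-→d4:-→d5:-→d6:-→d7:-→d8:-→d9:-→d10:-→d11:-→d12:-→d13:-→d14:-→d15:-→d16:H1→d17:-→d18:-→d19:-→d20:H1  best=H1
  + 48.19.42.195/32 (H0) depth=32

== LOOKUPS ==
["H0","H1","H1","no-route","H0","H1","H1","H1","H1","H1"]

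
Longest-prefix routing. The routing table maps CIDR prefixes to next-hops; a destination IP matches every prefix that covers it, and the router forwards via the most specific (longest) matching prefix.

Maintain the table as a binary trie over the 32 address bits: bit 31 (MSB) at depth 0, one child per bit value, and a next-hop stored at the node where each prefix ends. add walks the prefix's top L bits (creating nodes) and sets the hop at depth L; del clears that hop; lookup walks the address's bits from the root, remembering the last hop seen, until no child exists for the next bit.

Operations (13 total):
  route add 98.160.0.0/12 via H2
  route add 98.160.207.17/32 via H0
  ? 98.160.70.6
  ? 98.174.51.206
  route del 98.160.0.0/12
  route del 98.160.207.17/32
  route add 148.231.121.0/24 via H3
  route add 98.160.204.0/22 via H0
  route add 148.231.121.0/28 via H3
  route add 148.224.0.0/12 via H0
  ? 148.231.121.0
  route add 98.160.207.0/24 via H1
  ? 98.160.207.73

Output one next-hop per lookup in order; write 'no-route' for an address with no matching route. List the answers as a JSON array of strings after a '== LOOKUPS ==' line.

Apply in order:
  + 98.160.0.0/12 (H2) depth=12
  + 98.160.207.17/32 (H0) depth=32
  ? 98.160.70.6  path d0:-→d1:-→d2:-→d3:-→d4:-→d5:-→d6:-→d7:-→d8:-→d9:-→d10:-→d11:-→d12:H2→d13:-→d14:-→d15:-→d16:-  best=H2
  ? 98.174.51.206  path d0:-→d1:-→d2:-→d3:-→d4:-→d5:-→d6:-→d7:-→d8:-→d9:-→d10:-→d11:-→d12:H2  best=H2
  del 98.160.0.0/12 (clear depth 12)
  del 98.160.207.17/32 (clear depth 32)
  + 148.231.121.0/24 (H3) depth=24
  + 98.160.204.0/22 (H0) depth=22
  + 148.231.121.0/28 (H3) depth=28
  + 148.224.0.0/12 (H0) depth=12
  ? 148.231.121.0  path d0:-→d1:-→d2:-→d3:-→d4:-→d5:-→d6:-→d7:-→d8:-→d9:-→d10:-→d11:-→d12:H0→d13:-→d14:-→d15:-→d16:-→d17:-→d18:-→d19:-→d20:-→d21:-→d22:-→d23:-→d24:H3→d25:-→d26:-→d27:-→d28:H3  best=H3
  + 98.160.207.0/24 (H1) depth=24
  ? 98.160.207.73  path d0:-→d1:-→d2:-→d3:-→d4:-→d5:-→d6:-→d7:-→d8:-→d9:-→d10:-→d11:-→d12:-→d13:-→d14:-→d15:-→d16:-→d17:-→d18:-→d19:-→d20:-→d21:-→d22:H0→d23:-→d24:H1→d25:-  best=H1

== LOOKUPS ==
["H2","H2","H3","H1"]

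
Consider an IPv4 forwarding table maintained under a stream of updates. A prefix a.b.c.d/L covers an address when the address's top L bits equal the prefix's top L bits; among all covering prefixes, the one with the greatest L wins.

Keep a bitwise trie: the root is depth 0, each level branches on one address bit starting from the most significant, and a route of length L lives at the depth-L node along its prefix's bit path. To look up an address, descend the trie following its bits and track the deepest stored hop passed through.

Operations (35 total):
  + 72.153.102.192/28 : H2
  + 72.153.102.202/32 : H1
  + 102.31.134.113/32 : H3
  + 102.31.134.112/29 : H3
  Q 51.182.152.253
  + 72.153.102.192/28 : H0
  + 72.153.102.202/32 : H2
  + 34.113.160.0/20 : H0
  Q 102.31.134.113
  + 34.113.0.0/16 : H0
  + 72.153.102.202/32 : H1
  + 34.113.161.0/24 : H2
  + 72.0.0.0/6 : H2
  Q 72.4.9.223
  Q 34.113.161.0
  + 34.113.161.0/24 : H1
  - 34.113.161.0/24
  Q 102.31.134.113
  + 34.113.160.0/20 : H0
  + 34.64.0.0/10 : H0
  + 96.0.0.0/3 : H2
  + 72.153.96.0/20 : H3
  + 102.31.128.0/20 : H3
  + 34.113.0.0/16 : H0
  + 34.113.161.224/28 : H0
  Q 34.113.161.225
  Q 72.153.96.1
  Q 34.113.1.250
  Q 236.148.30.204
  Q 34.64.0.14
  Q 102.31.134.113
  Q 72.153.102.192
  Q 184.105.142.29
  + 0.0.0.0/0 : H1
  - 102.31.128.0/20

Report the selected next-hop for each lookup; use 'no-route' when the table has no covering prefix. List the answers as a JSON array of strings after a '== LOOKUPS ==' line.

Trace:
  add 72.153.102.192/28 -> H2 at depth 28
  add 72.153.102.202/32 -> H1 at depth 32
  add 102.31.134.113/32 -> H3 at depth 32
  add 102.31.134.112/29 -> H3 at depth 29
  Q 51.182.152.253: descend 0 ; hops seen [∅] ; pick no-route
  add 72.153.102.192/28 -> H0 at depth 28
  add 72.153.102.202/32 -> H2 at depth 32
  add 34.113.160.0/20 -> H0 at depth 20
  Q 102.31.134.113: descend 01100110000111111000011001110001 ; hops seen [H3,H3] ; pick H3
  add 34.113.0.0/16 -> H0 at depth 16
  add 72.153.102.202/32 -> H1 at depth 32
  add 34.113.161.0/24 -> H2 at depth 24
  add 72.0.0.0/6 -> H2 at depth 6
  Q 72.4.9.223: descend 01001000 ; hops seen [H2] ; pick H2
  Q 34.113.161.0: descend 001000100111000110100001 ; hops seen [H0,H0,H2] ; pick H2
  add 34.113.161.0/24 -> H1 at depth 24
  - 34.113.161.0/24 clear@24
  Q 102.31.134.113: descend 01100110000111111000011001110001 ; hops seen [H3,H3] ; pick H3
  add 34.113.160.0/20 -> H0 at depth 20
  add 34.64.0.0/10 -> H0 at depth 10
  add 96.0.0.0/3 -> H2 at depth 3
  add 72.153.96.0/20 -> H3 at depth 20
  add 102.31.128.0/20 -> H3 at depth 20
  add 34.113.0.0/16 -> H0 at depth 16
  add 34.113.161.224/28 -> H0 at depth 28
  Q 34.113.161.225: descend 0010001001110001101000011110 ; hops seen [H0,H0,H0,H0] ; pick H0
  Q 72.153.96.1: descend 010010001001100101100 ; hops seen [H2,H3] ; pick H3
  Q 34.113.1.250: descend 0010001001110001 ; hops seen [H0,H0] ; pick H0
  Q 236.148.30.204: descend ε ; hops seen [∅] ; pick no-route
  Q 34.64.0.14: descend 0010001001 ; hops seen [H0] ; pick H0
  Q 102.31.134.113: descend 01100110000111111000011001110001 ; hops seen [H2,H3,H3,H3] ; pick H3
  Q 72.153.102.192: descend 0100100010011001011001101100 ; hops seen [H2,H3,H0] ; pick H0
  Q 184.105.142.29: descend ε ; hops seen [∅] ; pick no-route
  add 0.0.0.0/0 -> H1 at depth 0
  - 102.31.128.0/20 clear@20

== LOOKUPS ==
["no-route","H3","H2","H2","H3","H0","H3","H0","no-route","H0","H3","H0","no-route"]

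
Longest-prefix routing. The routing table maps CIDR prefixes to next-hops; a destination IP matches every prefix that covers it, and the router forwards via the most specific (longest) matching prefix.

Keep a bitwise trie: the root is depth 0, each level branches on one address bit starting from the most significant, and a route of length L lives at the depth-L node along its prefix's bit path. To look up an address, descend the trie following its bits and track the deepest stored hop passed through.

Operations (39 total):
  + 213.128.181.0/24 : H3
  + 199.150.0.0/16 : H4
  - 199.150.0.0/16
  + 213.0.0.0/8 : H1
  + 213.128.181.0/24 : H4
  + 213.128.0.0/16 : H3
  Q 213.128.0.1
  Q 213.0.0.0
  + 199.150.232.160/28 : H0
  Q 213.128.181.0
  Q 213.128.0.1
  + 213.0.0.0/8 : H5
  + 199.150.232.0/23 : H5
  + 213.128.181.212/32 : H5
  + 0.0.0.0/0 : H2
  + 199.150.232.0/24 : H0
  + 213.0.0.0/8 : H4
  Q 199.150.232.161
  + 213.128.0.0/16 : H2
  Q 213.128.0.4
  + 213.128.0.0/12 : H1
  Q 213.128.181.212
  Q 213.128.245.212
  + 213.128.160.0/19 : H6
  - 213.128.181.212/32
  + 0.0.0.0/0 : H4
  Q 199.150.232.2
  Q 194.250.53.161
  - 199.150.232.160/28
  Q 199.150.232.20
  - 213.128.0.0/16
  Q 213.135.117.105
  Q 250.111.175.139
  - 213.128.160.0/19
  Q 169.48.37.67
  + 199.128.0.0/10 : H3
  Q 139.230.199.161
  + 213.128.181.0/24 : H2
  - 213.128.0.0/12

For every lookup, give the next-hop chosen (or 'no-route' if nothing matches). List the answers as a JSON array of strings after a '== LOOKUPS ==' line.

Trace:
  add 213.128.181.0/24 -> H3 at depth 24
  add 199.150.0.0/16 -> H4 at depth 16
  - 199.150.0.0/16 clear@16
  add 213.0.0.0/8 -> H1 at depth 8
  add 213.128.181.0/24 -> H4 at depth 24
  add 213.128.0.0/16 -> H3 at depth 16
  Q 213.128.0.1: descend 1101010110000000 ; hops seen [H1,H3] ; pick H3
  Q 213.0.0.0: descend 11010101 ; hops seen [H1] ; pick H1
  add 199.150.232.160/28 -> H0 at depth 28
  Q 213.128.181.0: descend 110101011000000010110101 ; hops seen [H1,H3,H4] ; pick H4
  Q 213.128.0.1: descend 1101010110000000 ; hops seen [H1,H3] ; pick H3
  add 213.0.0.0/8 -> H5 at depth 8
  add 199.150.232.0/23 -> H5 at depth 23
  add 213.128.181.212/32 -> H5 at depth 32
  add 0.0.0.0/0 -> H2 at depth 0
  add 199.150.232.0/24 -> H0 at depth 24
  add 213.0.0.0/8 -> H4 at depth 8
  Q 199.150.232.161: descend 1100011110010110111010001010 ; hops seen [H2,H5,H0,H0] ; pick H0
  add 213.128.0.0/16 -> H2 at depth 16
  Q 213.128.0.4: descend 1101010110000000 ; hops seen [H2,H4,H2] ; pick H2
  add 213.128.0.0/12 -> H1 at depth 12
  Q 213.128.181.212: descend 11010101100000001011010111010100 ; hops seen [H2,H4,H1,H2,H4,H5] ; pick H5
  Q 213.128.245.212: descend 11010101100000001 ; hops seen [H2,H4,H1,H2] ; pick H2
  add 213.128.160.0/19 -> H6 at depth 19
  - 213.128.181.212/32 clear@32
  add 0.0.0.0/0 -> H4 at depth 0
  Q 199.150.232.2: descend 110001111001011011101000 ; hops seen [H4,H5,H0] ; pick H0
  Q 194.250.53.161: descend 11000 ; hops seen [H4] ; pick H4
  - 199.150.232.160/28 clear@28
  Q 199.150.232.20: descend 110001111001011011101000 ; hops seen [H4,H5,H0] ; pick H0
  - 213.128.0.0/16 clear@16
  Q 213.135.117.105: descend 1101010110000 ; hops seen [H4,H4,H1] ; pick H1
  Q 250.111.175.139: descend 11 ; hops seen [H4] ; pick H4
  - 213.128.160.0/19 clear@19
  Q 169.48.37.67: descend 1 ; hops seen [H4] ; pick H4
  add 199.128.0.0/10 -> H3 at depth 10
  Q 139.230.199.161: descend 1 ; hops seen [H4] ; pick H4
  add 213.128.181.0/24 -> H2 at depth 24
  - 213.128.0.0/12 clear@12

== LOOKUPS ==
["H3","H1","H4","H3","H0","H2","H5","H2","H0","H4","H0","H1","H4","H4","H4"]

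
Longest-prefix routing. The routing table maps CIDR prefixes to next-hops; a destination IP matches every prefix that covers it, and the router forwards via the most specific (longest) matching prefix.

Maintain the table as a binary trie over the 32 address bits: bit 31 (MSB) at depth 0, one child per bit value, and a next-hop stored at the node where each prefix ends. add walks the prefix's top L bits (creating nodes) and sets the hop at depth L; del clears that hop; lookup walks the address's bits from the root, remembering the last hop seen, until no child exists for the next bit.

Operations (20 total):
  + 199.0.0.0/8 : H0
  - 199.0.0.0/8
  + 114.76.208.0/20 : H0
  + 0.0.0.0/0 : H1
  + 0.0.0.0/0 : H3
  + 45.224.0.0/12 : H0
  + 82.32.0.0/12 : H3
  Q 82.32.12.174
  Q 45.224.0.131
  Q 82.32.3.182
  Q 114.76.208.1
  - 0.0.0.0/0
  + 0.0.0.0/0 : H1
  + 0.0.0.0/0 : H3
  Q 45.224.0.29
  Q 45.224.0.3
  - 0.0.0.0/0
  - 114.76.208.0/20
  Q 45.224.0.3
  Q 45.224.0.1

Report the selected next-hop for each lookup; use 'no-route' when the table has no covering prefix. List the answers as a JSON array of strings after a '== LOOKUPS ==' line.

Trace:
  + 199.0.0.0/8 (H0) depth=8
  del 199.0.0.0/8 (clear depth 8)
  + 114.76.208.0/20 (H0) depth=20
  + 0.0.0.0/0 (H1) depth=0
  + 0.0.0.0/0 (H3) depth=0
  + 45.224.0.0/12 (H0) depth=12
  + 82.32.0.0/12 (H3) depth=12
  Q 82.32.12.174: descend 010100100010 ; hops seen [H3,H3] ; pick H3
  Q 45.224.0.131: descend 001011011110 ; hops seen [H3,H0] ; pick H0
  Q 82.32.3.182: descend 010100100010 ; hops seen [H3,H3] ; pick H3
  Q 114.76.208.1: descend 01110010010011001101 ; hops seen [H3,H0] ; pick H0
  del 0.0.0.0/0 (clear depth 0)
  + 0.0.0.0/0 (H1) depth=0
  + 0.0.0.0/0 (H3) depth=0
  Q 45.224.0.29: descend 001011011110 ; hops seen [H3,H0] ; pick H0
  Q 45.224.0.3: descend 001011011110 ; hops seen [H3,H0] ; pick H0
  del 0.0.0.0/0 (clear depth 0)
  del 114.76.208.0/20 (clear depth 20)
  Q 45.224.0.3: descend 001011011110 ; hops seen [H0] ; pick H0
  Q 45.224.0.1: descend 001011011110 ; hops seen [H0] ; pick H0

== LOOKUPS ==
["H3","H0","H3","H0","H0","H0","H0","H0"]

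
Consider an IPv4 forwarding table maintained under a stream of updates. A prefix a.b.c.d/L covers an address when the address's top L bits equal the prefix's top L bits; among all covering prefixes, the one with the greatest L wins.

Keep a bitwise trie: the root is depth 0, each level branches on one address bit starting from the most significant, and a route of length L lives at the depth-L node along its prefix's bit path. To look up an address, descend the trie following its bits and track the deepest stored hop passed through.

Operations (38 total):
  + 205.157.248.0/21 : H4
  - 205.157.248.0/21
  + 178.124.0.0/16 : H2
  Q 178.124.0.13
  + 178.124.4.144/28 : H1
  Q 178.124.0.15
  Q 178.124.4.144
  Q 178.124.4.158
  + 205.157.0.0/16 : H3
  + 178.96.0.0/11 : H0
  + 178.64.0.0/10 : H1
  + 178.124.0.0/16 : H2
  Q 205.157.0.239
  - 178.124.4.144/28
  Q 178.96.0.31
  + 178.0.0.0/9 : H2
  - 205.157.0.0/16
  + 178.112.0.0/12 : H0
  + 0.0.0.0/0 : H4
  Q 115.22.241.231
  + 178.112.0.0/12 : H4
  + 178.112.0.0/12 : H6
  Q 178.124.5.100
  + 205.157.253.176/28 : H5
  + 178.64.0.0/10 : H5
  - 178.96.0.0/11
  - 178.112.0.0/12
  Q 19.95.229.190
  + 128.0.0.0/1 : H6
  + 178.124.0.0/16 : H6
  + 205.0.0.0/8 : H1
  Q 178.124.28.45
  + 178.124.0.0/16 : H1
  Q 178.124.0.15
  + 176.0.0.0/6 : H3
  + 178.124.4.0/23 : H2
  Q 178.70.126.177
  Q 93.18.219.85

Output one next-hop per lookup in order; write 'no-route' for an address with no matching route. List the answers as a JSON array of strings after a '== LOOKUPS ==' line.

Process each operation:
  add 205.157.248.0/21 -> H4 at depth 21
  - 205.157.248.0/21 clear@21
  add 178.124.0.0/16 -> H2 at depth 16
  ? 178.124.0.13  path d0:-→d1:-→d2:-→d3:-→d4:-→d5:-→d6:-→d7:-→d8:-→d9:-→d10:-→d11:-→d12:-→d13:-→d14:-→d15:-→d16:H2  best=H2
  add 178.124.4.144/28 -> H1 at depth 28
  ? 178.124.0.15  path d0:-→d1:-→d2:-→d3:-→d4:-→d5:-→d6:-→d7:-→d8:-→d9:-→d10:-→d11:-→d12:-→d13:-→d14:-→d15:-→d16:H2→d17:-→d18:-→d19:-→d20:-→d21:-  best=H2
  ? 178.124.4.144  path d0:-→d1:-→d2:-→d3:-→d4:-→d5:-→d6:-→d7:-→d8:-→d9:-→d10:-→d11:-→d12:-→d13:-→d14:-→d15:-→d16:H2→d17:-→d18:-→d19:-→d20:-→d21:-→d22:-→d23:-→d24:-→d25:-→d26:-→d27:-→d28:H1  best=H1
  ? 178.124.4.158  path d0:-→d1:-→d2:-→d3:-→d4:-→d5:-→d6:-→d7:-→d8:-→d9:-→d10:-→d11:-→d12:-→d13:-→d14:-→d15:-→d16:H2→d17:-→d18:-→d19:-→d20:-→d21:-→d22:-→d23:-→d24:-→d25:-→d26:-→d27:-→d28:H1  best=H1
  add 205.157.0.0/16 -> H3 at depth 16
  add 178.96.0.0/11 -> H0 at depth 11
  add 178.64.0.0/10 -> H1 at depth 10
  add 178.124.0.0/16 -> H2 at depth 16
  ? 205.157.0.239  path d0:-→d1:-→d2:-→d3:-→d4:-→d5:-→d6:-→d7:-→d8:-→d9:-→d10:-→d11:-→d12:-→d13:-→d14:-→d15:-→d16:H3  best=H3
  - 178.124.4.144/28 clear@28
  ? 178.96.0.31  path d0:-→d1:-→d2:-→d3:-→d4:-→d5:-→d6:-→d7:-→d8:-→d9:-→d10:H1→d11:H0  best=H0
  add 178.0.0.0/9 -> H2 at depth 9
  - 205.157.0.0/16 clear@16
  add 178.112.0.0/12 -> H0 at depth 12
  add 0.0.0.0/0 -> H4 at depth 0
  ? 115.22.241.231  path d0:H4  best=H4
  add 178.112.0.0/12 -> H4 at depth 12
  add 178.112.0.0/12 -> H6 at depth 12
  ? 178.124.5.100  path d0:H4→d1:-→d2:-→d3:-→d4:-→d5:-→d6:-→d7:-→d8:-→d9:H2→d10:H1→d11:H0→d12:H6→d13:-→d14:-→d15:-→d16:H2→d17:-→d18:-→d19:-→d20:-→d21:-→d22:-→d23:-  best=H2
  add 205.157.253.176/28 -> H5 at depth 28
  add 178.64.0.0/10 -> H5 at depth 10
  - 178.96.0.0/11 clear@11
  - 178.112.0.0/12 clear@12
  ? 19.95.229.190  path d0:H4  best=H4
  add 128.0.0.0/1 -> H6 at depth 1
  add 178.124.0.0/16 -> H6 at depth 16
  add 205.0.0.0/8 -> H1 at depth 8
  ? 178.124.28.45  path d0:H4→d1:H6→d2:-→d3:-→d4:-→d5:-→d6:-→d7:-→d8:-→d9:H2→d10:H5→d11:-→d12:-→d13:-→d14:-→d15:-→d16:H6→d17:-→d18:-→d19:-  best=H6
  add 178.124.0.0/16 -> H1 at depth 16
  ? 178.124.0.15  path d0:H4→d1:H6→d2:-→d3:-→d4:-→d5:-→d6:-→d7:-→d8:-→d9:H2→d10:H5→d11:-→d12:-→d13:-→d14:-→d15:-→d16:H1→d17:-→d18:-→d19:-→d20:-→d21:-  best=H1
  add 176.0.0.0/6 -> H3 at depth 6
  add 178.124.4.0/23 -> H2 at depth 23
  ? 178.70.126.177  path d0:H4→d1:H6→d2:-→d3:-→d4:-→d5:-→d6:H3→d7:-→d8:-→d9:H2→d10:H5  best=H5
  ? 93.18.219.85  path d0:H4  best=H4

== LOOKUPS ==
["H2","H2","H1","H1","H3","H0","H4","H2","H4","H6","H1","H5","H4"]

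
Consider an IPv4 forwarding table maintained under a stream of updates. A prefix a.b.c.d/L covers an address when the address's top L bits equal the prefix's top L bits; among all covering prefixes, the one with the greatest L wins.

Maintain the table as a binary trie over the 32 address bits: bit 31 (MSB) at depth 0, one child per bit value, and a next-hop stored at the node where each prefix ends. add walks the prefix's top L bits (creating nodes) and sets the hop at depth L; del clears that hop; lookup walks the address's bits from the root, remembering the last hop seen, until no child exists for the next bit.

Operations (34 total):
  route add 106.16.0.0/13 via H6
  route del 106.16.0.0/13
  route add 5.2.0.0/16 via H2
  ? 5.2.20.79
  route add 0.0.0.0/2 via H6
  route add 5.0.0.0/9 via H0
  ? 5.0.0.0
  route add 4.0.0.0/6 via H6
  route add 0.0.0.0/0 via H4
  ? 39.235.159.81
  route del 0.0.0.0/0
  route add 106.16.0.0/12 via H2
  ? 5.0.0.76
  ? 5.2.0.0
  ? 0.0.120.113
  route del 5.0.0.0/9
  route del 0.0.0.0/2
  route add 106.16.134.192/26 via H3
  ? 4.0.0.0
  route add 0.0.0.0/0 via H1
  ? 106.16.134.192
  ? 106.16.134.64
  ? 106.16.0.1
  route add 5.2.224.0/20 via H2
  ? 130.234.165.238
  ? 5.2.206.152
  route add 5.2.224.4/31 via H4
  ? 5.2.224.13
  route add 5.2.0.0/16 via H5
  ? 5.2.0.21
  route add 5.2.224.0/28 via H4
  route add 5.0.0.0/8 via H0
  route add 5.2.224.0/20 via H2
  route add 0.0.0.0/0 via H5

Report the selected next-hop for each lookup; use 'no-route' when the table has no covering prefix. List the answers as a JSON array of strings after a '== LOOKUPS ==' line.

Process each operation:
  + 106.16.0.0/13 (H6) depth=13
  del 106.16.0.0/13 (clear depth 13)
  + 5.2.0.0/16 (H2) depth=16
  ? 5.2.20.79  path d0:-→d1:-→d2:-→d3:-→d4:-→d5:-→d6:-→d7:-→d8:-→d9:-→d10:-→d11:-→d12:-→d13:-→d14:-→d15:-→d16:H2  best=H2
  + 0.0.0.0/2 (H6) depth=2
  + 5.0.0.0/9 (H0) depth=9
  ? 5.0.0.0  path d0:-→d1:-→d2:H6→d3:-→d4:-→d5:-→d6:-→d7:-→d8:-→d9:H0→d10:-→d11:-→d12:-→d13:-→d14:-  best=H0
  + 4.0.0.0/6 (H6) depth=6
  + 0.0.0.0/0 (H4) depth=0
  ? 39.235.159.81  path d0:H4→d1:-→d2:H6  best=H6
  del 0.0.0.0/0 (clear depth 0)
  + 106.16.0.0/12 (H2) depth=12
  ? 5.0.0.76  path d0:-→d1:-→d2:H6→d3:-→d4:-→d5:-→d6:H6→d7:-→d8:-→d9:H0→d10:-→d11:-→d12:-→d13:-→d14:-  best=H0
  ? 5.2.0.0  path d0:-→d1:-→d2:H6→d3:-→d4:-→d5:-→d6:H6→d7:-→d8:-→d9:H0→d10:-→d11:-→d12:-→d13:-→d14:-→d15:-→d16:H2  best=H2
  ? 0.0.120.113  path d0:-→d1:-→d2:H6→d3:-→d4:-→d5:-  best=H6
  del 5.0.0.0/9 (clear depth 9)
  del 0.0.0.0/2 (clear depth 2)
  + 106.16.134.192/26 (H3) depth=26
  ? 4.0.0.0  path d0:-→d1:-→d2:-→d3:-→d4:-→d5:-→d6:H6→d7:-  best=H6
  + 0.0.0.0/0 (H1) depth=0
  ? 106.16.134.192  path d0:H1→d1:-→d2:-→d3:-→d4:-→d5:-→d6:-→d7:-→d8:-→d9:-→d10:-→d11:-→d12:H2→d13:-→d14:-→d15:-→d16:-→d17:-→d18:-→d19:-→d20:-→d21:-→d22:-→d23:-→d24:-→d25:-→d26:H3  best=H3
  ? 106.16.134.64  path d0:H1→d1:-→d2:-→d3:-→d4:-→d5:-→d6:-→d7:-→d8:-→d9:-→d10:-→d11:-→d12:H2→d13:-→d14:-→d15:-→d16:-→d17:-→d18:-→d19:-→d20:-→d21:-→d22:-→d23:-→d24:-  best=H2
  ? 106.16.0.1  path d0:H1→d1:-→d2:-→d3:-→d4:-→d5:-→d6:-→d7:-→d8:-→d9:-→d10:-→d11:-→d12:H2→d13:-→d14:-→d15:-→d16:-  best=H2
  + 5.2.224.0/20 (H2) depth=20
  ? 130.234.165.238  path d0:H1  best=H1
  ? 5.2.206.152  path d0:H1→d1:-→d2:-→d3:-→d4:-→d5:-→d6:H6→d7:-→d8:-→d9:-→d10:-→d11:-→d12:-→d13:-→d14:-→d15:-→d16:H2→d17:-→d18:-  best=H2
  + 5.2.224.4/31 (H4) depth=31
  ? 5.2.224.13  path d0:H1→d1:-→d2:-→d3:-→d4:-→d5:-→d6:H6→d7:-→d8:-→d9:-→d10:-→d11:-→d12:-→d13:-→d14:-→d15:-→d16:H2→d17:-→d18:-→d19:-→d20:H2→d21:-→d22:-→d23:-→d24:-→d25:-→d26:-→d27:-→d28:-  best=H2
  + 5.2.0.0/16 (H5) depth=16
  ? 5.2.0.21  path d0:H1→d1:-→d2:-→d3:-→d4:-→d5:-→d6:H6→d7:-→d8:-→d9:-→d10:-→d11:-→d12:-→d13:-→d14:-→d15:-→d16:H5  best=H5
  + 5.2.224.0/28 (H4) depth=28
  + 5.0.0.0/8 (H0) depth=8
  + 5.2.224.0/20 (H2) depth=20
  + 0.0.0.0/0 (H5) depth=0

== LOOKUPS ==
["H2","H0","H6","H0","H2","H6","H6","H3","H2","H2","H1","H2","H2","H5"]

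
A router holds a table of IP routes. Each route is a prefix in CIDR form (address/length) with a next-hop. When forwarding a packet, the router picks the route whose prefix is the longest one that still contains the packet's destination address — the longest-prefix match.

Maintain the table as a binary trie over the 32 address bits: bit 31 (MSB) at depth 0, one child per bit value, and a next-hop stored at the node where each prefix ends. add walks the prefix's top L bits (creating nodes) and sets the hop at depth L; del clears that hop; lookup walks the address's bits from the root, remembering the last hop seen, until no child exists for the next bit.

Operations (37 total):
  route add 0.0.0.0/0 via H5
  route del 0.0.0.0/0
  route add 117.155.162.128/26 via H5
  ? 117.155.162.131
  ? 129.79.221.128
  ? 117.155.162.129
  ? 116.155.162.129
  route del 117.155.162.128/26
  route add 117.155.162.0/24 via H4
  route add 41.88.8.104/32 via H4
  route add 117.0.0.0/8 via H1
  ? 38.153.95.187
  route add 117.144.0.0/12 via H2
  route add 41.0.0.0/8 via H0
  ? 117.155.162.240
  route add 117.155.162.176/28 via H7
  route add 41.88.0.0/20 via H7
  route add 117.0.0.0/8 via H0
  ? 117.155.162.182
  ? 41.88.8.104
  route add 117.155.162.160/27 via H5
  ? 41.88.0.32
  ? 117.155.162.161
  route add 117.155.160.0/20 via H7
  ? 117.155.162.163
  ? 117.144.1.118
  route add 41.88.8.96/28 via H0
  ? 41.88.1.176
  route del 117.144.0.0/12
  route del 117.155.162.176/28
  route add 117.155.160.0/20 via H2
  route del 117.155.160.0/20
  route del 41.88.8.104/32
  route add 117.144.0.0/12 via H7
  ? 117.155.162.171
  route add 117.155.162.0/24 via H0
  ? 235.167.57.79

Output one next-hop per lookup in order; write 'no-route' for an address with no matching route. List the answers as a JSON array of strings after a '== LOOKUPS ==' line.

Trace:
  add 0.0.0.0/0 -> H5 at depth 0
  - 0.0.0.0/0 clear@0
  add 117.155.162.128/26 -> H5 at depth 26
  Q 117.155.162.131: descend 01110101100110111010001010 ; hops seen [H5] ; pick H5
  Q 129.79.221.128: descend ε ; hops seen [∅] ; pick no-route
  Q 117.155.162.129: descend 01110101100110111010001010 ; hops seen [H5] ; pick H5
  Q 116.155.162.129: descend 0111010 ; hops seen [∅] ; pick no-route
  - 117.155.162.128/26 clear@26
  add 117.155.162.0/24 -> H4 at depth 24
  add 41.88.8.104/32 -> H4 at depth 32
  add 117.0.0.0/8 -> H1 at depth 8
  Q 38.153.95.187: descend 0010 ; hops seen [∅] ; pick no-route
  add 117.144.0.0/12 -> H2 at depth 12
  add 41.0.0.0/8 -> H0 at depth 8
  Q 117.155.162.240: descend 0111010110011011101000101 ; hops seen [H1,H2,H4] ; pick H4
  add 117.155.162.176/28 -> H7 at depth 28
  add 41.88.0.0/20 -> H7 at depth 20
  add 117.0.0.0/8 -> H0 at depth 8
  Q 117.155.162.182: descend 0111010110011011101000101011 ; hops seen [H0,H2,H4,H7] ; pick H7
  Q 41.88.8.104: descend 00101001010110000000100001101000 ; hops seen [H0,H7,H4] ; pick H4
  add 117.155.162.160/27 -> H5 at depth 27
  Q 41.88.0.32: descend 00101001010110000000 ; hops seen [H0,H7] ; pick H7
  Q 117.155.162.161: descend 011101011001101110100010101 ; hops seen [H0,H2,H4,H5] ; pick H5
  add 117.155.160.0/20 -> H7 at depth 20
  Q 117.155.162.163: descend 011101011001101110100010101 ; hops seen [H0,H2,H7,H4,H5] ; pick H5
  Q 117.144.1.118: descend 011101011001 ; hops seen [H0,H2] ; pick H2
  add 41.88.8.96/28 -> H0 at depth 28
  Q 41.88.1.176: descend 00101001010110000000 ; hops seen [H0,H7] ; pick H7
  - 117.144.0.0/12 clear@12
  - 117.155.162.176/28 clear@28
  add 117.155.160.0/20 -> H2 at depth 20
  - 117.155.160.0/20 clear@20
  - 41.88.8.104/32 clear@32
  add 117.144.0.0/12 -> H7 at depth 12
  Q 117.155.162.171: descend 011101011001101110100010101 ; hops seen [H0,H7,H4,H5] ; pick H5
  add 117.155.162.0/24 -> H0 at depth 24
  Q 235.167.57.79: descend ε ; hops seen [∅] ; pick no-route

== LOOKUPS ==
["H5","no-route","H5","no-route","no-route","H4","H7","H4","H7","H5","H5","H2","H7","H5","no-route"]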